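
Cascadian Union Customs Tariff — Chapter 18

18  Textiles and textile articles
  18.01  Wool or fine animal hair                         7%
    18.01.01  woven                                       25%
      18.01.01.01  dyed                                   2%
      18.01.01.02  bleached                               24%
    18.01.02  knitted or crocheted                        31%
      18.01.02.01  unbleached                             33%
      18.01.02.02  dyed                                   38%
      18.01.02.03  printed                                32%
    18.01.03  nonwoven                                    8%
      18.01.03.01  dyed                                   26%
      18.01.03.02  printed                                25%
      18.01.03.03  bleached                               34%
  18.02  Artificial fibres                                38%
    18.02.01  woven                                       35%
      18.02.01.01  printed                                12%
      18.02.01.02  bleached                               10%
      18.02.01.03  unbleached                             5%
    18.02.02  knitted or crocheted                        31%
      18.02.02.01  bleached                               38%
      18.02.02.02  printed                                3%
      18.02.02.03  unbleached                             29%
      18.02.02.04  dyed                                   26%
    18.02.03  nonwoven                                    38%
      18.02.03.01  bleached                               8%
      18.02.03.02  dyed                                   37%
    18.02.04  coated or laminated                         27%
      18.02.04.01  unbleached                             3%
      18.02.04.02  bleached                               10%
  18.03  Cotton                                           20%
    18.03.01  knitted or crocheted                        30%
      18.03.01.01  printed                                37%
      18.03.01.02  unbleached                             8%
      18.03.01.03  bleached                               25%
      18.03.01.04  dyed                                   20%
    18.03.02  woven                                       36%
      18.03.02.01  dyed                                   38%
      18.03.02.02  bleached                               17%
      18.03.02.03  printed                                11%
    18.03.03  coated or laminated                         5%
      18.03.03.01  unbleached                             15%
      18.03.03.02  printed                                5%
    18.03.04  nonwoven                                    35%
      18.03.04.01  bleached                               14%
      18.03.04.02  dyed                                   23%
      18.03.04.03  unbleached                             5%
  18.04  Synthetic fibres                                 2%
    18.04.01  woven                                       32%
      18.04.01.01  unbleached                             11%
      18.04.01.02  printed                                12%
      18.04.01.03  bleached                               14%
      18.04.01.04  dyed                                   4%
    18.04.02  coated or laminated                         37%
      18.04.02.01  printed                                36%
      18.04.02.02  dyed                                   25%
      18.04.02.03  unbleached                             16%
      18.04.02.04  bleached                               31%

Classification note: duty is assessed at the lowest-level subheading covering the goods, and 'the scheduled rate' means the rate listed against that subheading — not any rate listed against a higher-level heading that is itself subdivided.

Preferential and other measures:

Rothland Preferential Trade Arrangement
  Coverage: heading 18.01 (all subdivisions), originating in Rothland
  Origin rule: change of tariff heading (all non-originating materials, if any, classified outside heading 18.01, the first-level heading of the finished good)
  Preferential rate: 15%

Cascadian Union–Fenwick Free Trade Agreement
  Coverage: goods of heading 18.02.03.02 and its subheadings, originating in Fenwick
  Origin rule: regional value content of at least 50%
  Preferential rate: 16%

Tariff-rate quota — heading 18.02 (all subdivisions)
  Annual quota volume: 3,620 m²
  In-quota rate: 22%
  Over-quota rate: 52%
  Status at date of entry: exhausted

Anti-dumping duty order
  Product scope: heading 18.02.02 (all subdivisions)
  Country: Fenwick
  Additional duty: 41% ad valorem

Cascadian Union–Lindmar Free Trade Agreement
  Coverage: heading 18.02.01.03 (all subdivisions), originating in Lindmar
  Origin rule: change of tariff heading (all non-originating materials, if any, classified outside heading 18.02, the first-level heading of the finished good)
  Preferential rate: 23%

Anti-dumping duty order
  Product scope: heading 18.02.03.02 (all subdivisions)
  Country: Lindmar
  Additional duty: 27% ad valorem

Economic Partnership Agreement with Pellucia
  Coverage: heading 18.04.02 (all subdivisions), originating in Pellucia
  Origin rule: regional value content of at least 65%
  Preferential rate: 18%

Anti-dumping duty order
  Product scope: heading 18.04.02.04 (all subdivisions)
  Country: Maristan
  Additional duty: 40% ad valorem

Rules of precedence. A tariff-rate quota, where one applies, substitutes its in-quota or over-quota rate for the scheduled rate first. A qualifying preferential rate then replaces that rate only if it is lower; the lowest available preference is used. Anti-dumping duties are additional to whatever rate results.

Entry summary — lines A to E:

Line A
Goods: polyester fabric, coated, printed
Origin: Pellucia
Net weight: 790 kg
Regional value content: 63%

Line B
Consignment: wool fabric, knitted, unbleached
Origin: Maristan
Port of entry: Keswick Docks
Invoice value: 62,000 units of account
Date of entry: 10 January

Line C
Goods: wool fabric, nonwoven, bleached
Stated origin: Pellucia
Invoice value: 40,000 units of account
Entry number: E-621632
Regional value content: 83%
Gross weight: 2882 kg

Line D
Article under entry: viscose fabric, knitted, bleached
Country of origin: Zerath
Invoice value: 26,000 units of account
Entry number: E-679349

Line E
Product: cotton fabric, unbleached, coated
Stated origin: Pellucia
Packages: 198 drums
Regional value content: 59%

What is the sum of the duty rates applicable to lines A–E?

Line A: polyester → 18.04; coated → 18.04.02; printed → 18.04.02.01. Scheduled 36%. Pellucia agreement on 18.04.02: RVC < 65%. → 36%.
Line B: wool → 18.01; knitted → 18.01.02; unbleached → 18.01.02.01. Scheduled 33%. No special measure applies. → 33%.
Line C: wool → 18.01; nonwoven → 18.01.03; bleached → 18.01.03.03. Scheduled 34%. Pellucia agreement on 18.04.02: 18.01.03.03 not covered. → 34%.
Line D: viscose → 18.02; knitted → 18.02.02; bleached → 18.02.02.01. Scheduled 38%. quota on 18.02 exhausted → over-quota 52%. → 52%.
Line E: cotton → 18.03; coated → 18.03.03; unbleached → 18.03.03.01. Scheduled 15%. Pellucia agreement on 18.04.02: 18.03.03.01 not covered. → 15%.
Sum: 36% + 33% + 34% + 52% + 15% = 170%.

170%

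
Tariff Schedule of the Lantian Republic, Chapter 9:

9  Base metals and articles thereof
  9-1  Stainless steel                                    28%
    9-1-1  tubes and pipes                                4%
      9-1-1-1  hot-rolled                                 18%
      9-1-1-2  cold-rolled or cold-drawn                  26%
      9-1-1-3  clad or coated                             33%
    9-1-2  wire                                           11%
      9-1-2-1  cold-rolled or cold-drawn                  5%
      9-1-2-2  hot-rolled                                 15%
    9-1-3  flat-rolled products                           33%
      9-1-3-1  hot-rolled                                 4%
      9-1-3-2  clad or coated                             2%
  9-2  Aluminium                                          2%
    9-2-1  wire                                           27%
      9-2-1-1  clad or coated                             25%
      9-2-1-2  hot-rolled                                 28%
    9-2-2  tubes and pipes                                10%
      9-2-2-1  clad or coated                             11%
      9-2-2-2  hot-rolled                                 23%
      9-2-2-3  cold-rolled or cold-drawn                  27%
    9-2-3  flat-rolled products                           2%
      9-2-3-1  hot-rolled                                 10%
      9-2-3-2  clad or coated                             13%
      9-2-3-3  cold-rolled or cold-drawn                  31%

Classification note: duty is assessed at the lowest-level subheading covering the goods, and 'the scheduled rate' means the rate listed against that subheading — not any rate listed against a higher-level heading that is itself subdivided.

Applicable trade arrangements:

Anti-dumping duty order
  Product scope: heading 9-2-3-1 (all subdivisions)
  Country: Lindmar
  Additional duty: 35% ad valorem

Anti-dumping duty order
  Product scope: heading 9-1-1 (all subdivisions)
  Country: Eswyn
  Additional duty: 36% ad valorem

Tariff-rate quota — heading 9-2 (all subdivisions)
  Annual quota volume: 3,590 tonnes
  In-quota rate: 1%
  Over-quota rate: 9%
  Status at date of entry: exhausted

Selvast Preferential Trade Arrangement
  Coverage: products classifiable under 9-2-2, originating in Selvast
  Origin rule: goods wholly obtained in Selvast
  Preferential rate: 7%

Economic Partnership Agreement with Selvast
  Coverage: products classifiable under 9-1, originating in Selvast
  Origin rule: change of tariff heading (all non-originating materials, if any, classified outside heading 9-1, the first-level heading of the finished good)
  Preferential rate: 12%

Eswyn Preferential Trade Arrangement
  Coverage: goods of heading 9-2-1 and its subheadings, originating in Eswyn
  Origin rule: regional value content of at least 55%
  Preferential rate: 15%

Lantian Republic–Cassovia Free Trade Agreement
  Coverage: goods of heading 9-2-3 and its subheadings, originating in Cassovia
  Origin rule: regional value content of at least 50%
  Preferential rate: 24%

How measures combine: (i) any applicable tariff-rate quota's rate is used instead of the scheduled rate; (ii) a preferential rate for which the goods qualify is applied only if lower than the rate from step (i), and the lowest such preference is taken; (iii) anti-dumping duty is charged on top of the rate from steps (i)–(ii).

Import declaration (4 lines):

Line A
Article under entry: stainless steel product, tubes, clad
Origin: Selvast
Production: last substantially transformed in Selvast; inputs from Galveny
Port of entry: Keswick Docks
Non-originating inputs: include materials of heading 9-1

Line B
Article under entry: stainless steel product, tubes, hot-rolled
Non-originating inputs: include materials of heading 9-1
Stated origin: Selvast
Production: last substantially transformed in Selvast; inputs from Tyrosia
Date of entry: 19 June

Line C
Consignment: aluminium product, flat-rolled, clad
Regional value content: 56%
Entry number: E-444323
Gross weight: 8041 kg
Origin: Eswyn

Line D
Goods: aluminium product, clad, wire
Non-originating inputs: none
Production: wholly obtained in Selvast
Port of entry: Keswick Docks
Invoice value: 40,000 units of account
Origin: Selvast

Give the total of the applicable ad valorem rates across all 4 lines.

69%

Line A: stainless steel → 9-1; tubes → 9-1-1; clad → 9-1-1-3. Scheduled 33%. Selvast agreement on 9-2-2: 9-1-1-3 not covered; Selvast agreement on 9-1: CTH not met. → 33%.
Line B: stainless steel → 9-1; tubes → 9-1-1; hot-rolled → 9-1-1-1. Scheduled 18%. Selvast agreement on 9-2-2: 9-1-1-1 not covered; Selvast agreement on 9-1: CTH not met. → 18%.
Line C: aluminium → 9-2; flat-rolled → 9-2-3; clad → 9-2-3-2. Scheduled 13%. quota on 9-2 exhausted → over-quota 9%; Eswyn agreement on 9-2-1: 9-2-3-2 not covered. → 9%.
Line D: aluminium → 9-2; wire → 9-2-1; clad → 9-2-1-1. Scheduled 25%. quota on 9-2 exhausted → over-quota 9%; Selvast agreement on 9-2-2: 9-2-1-1 not covered; Selvast agreement on 9-1: 9-2-1-1 not covered. → 9%.
Sum: 33% + 18% + 9% + 9% = 69%.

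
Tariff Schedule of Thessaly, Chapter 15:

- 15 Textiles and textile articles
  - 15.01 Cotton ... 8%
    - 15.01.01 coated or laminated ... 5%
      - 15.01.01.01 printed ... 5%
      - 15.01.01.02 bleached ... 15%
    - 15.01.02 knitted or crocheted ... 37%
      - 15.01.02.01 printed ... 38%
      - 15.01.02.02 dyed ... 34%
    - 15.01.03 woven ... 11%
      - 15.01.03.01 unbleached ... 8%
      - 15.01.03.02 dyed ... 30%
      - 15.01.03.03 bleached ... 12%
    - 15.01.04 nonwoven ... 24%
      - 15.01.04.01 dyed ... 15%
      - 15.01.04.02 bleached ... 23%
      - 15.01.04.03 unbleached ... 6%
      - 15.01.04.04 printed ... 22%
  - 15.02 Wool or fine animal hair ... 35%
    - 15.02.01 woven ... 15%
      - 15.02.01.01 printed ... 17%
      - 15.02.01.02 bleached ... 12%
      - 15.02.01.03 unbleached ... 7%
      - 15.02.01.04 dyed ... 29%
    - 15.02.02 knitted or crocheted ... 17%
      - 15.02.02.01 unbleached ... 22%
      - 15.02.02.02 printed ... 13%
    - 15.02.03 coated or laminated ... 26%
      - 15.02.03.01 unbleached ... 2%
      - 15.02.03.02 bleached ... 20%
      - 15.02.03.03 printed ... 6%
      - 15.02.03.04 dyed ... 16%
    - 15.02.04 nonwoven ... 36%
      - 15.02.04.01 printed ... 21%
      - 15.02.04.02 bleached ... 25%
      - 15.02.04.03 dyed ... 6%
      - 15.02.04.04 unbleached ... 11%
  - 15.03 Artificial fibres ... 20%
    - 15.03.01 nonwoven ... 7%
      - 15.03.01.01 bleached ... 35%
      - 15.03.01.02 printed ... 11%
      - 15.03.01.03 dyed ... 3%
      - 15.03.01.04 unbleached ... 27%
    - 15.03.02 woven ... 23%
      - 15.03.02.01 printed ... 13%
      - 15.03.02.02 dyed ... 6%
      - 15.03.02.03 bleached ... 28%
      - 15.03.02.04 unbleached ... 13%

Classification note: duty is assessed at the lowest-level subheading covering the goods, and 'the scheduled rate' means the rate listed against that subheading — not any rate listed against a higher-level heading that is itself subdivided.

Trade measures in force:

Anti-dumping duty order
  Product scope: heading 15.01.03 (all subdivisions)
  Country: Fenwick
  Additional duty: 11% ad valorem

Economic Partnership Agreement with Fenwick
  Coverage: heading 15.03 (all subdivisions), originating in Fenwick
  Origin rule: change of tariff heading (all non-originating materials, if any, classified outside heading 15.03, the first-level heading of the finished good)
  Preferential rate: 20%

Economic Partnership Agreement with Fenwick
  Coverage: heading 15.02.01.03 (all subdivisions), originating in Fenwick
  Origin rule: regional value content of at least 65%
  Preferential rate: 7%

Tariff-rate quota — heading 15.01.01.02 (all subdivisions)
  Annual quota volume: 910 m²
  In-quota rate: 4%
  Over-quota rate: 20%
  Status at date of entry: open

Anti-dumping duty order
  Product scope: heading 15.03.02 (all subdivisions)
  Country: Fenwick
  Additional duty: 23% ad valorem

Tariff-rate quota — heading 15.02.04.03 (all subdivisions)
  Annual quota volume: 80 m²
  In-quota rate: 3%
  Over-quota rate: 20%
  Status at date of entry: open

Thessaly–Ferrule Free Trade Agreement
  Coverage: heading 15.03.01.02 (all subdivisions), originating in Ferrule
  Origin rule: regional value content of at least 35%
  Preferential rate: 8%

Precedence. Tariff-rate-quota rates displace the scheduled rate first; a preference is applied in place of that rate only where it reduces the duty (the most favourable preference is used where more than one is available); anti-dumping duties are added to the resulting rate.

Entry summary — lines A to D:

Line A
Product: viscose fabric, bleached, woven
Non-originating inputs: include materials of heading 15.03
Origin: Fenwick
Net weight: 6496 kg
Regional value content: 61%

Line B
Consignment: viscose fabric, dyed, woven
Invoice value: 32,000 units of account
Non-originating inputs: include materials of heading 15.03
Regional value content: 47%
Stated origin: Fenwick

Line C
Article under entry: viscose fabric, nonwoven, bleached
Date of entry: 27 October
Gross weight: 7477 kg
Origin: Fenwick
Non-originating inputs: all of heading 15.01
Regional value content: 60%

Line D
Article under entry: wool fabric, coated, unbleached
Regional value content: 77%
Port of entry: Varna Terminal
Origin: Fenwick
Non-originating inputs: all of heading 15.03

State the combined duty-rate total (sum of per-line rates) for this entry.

102%

Line A: viscose → 15.03; woven → 15.03.02; bleached → 15.03.02.03. Scheduled 28%. Fenwick agreement on 15.03: CTH not met; Fenwick agreement on 15.02.01.03: 15.03.02.03 not covered; anti-dumping (Fenwick, 15.03.02): +23%; total 28% + 23% = 51%. → 51%.
Line B: viscose → 15.03; woven → 15.03.02; dyed → 15.03.02.02. Scheduled 6%. Fenwick agreement on 15.03: CTH not met; Fenwick agreement on 15.02.01.03: 15.03.02.02 not covered; anti-dumping (Fenwick, 15.03.02): +23%; total 6% + 23% = 29%. → 29%.
Line C: viscose → 15.03; nonwoven → 15.03.01; bleached → 15.03.01.01. Scheduled 35%. Fenwick agreement on 15.03: CTH met → 20% available; Fenwick agreement on 15.02.01.03: 15.03.01.01 not covered; preferential 20%. → 20%.
Line D: wool → 15.02; coated → 15.02.03; unbleached → 15.02.03.01. Scheduled 2%. Fenwick agreement on 15.03: 15.02.03.01 not covered; Fenwick agreement on 15.02.01.03: 15.02.03.01 not covered. → 2%.
Sum: 51% + 29% + 20% + 2% = 102%.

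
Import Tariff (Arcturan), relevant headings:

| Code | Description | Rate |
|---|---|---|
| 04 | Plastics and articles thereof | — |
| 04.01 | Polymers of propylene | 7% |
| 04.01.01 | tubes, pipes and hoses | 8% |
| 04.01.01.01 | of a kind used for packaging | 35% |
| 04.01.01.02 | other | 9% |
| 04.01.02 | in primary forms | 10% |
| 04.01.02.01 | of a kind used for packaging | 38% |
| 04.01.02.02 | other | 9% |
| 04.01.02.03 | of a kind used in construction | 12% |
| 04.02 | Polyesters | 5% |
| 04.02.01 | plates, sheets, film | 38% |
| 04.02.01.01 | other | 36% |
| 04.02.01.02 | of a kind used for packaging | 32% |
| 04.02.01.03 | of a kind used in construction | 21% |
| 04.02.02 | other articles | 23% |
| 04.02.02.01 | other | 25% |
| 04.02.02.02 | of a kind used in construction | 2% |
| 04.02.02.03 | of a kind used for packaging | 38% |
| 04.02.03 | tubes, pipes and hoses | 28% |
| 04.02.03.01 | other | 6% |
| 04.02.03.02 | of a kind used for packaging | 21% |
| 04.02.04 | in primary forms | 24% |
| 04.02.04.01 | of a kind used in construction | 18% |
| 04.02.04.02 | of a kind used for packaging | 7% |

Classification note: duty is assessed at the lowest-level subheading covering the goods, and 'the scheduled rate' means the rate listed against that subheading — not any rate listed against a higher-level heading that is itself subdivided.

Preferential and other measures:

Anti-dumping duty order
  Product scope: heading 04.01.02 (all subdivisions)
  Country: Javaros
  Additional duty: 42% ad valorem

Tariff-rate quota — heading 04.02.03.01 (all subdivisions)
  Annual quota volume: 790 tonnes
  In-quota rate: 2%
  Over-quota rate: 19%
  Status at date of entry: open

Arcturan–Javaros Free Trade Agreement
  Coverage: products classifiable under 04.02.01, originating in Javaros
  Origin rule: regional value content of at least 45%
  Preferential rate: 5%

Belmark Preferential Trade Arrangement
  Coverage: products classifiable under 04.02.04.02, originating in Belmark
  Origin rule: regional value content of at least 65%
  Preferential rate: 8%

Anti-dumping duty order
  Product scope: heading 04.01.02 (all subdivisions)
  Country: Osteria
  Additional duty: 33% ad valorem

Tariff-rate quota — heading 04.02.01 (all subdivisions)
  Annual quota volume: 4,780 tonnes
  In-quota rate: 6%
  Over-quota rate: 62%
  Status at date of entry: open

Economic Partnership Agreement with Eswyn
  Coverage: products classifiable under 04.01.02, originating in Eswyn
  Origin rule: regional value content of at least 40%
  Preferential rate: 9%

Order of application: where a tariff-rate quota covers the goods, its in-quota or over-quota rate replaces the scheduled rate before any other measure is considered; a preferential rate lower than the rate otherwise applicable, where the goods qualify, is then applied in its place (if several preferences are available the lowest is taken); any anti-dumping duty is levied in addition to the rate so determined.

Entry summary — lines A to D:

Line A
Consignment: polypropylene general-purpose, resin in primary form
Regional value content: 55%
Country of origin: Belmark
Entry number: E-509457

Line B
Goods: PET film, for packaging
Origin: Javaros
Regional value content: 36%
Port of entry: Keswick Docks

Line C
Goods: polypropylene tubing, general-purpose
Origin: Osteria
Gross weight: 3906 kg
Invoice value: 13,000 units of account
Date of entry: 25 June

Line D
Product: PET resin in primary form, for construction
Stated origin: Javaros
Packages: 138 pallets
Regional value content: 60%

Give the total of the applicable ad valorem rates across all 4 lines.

42%

Line A: polypropylene → 04.01; resin in primary form → 04.01.02; general-purpose → 04.01.02.02. Scheduled 9%. Belmark agreement on 04.02.04.02: 04.01.02.02 not covered. → 9%.
Line B: PET → 04.02; film → 04.02.01; for packaging → 04.02.01.02. Scheduled 32%. quota on 04.02.01 open → in-quota 6%; Javaros agreement on 04.02.01: RVC < 45%. → 6%.
Line C: polypropylene → 04.01; tubing → 04.01.01; general-purpose → 04.01.01.02. Scheduled 9%. No special measure applies. → 9%.
Line D: PET → 04.02; resin in primary form → 04.02.04; for construction → 04.02.04.01. Scheduled 18%. Javaros agreement on 04.02.01: 04.02.04.01 not covered. → 18%.
Sum: 9% + 6% + 9% + 18% = 42%.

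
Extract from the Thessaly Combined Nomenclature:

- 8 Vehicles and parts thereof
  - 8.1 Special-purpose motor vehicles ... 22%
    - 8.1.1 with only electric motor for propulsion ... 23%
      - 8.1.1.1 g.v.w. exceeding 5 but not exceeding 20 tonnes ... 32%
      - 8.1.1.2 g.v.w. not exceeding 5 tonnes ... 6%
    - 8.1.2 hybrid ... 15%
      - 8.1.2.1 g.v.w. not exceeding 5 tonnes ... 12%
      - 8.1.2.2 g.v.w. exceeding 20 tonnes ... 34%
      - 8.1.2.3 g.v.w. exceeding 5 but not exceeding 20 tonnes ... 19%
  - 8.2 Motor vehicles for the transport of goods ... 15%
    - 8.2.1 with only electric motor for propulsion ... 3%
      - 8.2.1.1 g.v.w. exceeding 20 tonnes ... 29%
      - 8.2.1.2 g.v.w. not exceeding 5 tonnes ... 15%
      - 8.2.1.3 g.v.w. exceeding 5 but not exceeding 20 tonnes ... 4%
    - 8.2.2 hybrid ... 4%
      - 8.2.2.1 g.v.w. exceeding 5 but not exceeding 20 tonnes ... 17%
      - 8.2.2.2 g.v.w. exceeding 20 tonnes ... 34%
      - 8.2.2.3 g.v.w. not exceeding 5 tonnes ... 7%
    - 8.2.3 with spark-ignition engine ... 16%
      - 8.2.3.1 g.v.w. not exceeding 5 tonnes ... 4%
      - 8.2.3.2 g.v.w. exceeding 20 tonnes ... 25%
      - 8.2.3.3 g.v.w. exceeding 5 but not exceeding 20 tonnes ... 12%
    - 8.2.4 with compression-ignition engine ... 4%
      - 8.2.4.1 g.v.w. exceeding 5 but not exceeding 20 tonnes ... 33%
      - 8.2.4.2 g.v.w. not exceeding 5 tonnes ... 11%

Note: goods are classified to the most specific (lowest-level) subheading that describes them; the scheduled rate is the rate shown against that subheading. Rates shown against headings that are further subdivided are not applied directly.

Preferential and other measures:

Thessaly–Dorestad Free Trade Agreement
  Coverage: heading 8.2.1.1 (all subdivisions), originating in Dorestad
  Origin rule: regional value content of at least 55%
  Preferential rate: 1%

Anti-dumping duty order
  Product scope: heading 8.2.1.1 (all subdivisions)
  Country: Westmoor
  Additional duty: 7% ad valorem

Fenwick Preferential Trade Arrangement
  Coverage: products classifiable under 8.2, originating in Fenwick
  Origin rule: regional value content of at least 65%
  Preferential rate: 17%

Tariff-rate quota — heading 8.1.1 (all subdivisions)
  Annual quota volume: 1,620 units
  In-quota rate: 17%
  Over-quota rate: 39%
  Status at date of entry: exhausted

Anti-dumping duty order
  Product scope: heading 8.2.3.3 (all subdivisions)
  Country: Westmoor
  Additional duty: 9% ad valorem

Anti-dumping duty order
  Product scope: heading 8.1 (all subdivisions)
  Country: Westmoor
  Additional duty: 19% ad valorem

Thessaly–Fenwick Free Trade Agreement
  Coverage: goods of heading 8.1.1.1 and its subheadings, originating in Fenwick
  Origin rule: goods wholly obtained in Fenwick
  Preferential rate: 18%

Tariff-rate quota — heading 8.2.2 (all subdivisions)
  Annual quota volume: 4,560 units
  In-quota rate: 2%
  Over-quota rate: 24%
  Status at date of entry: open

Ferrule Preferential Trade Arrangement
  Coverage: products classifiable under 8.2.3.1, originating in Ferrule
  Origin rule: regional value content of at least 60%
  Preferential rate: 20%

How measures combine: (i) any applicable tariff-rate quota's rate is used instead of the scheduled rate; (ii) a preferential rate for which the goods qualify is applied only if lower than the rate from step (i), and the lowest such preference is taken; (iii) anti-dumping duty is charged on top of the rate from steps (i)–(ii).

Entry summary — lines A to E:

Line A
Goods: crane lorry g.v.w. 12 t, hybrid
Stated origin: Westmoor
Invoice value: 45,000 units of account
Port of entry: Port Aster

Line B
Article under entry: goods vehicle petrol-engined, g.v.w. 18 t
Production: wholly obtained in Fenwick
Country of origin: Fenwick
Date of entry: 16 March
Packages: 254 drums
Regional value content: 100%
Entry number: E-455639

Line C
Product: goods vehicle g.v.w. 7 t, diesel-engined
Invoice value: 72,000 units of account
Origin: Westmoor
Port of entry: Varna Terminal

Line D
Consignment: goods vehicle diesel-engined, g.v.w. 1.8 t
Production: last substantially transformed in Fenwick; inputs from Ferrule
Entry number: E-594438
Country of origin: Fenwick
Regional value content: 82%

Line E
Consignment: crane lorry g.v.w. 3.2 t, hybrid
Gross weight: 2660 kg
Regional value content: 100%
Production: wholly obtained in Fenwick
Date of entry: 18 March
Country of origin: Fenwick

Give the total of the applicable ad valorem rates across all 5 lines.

106%

Line A: crane lorry → 8.1; hybrid → 8.1.2; g.v.w. 12 t → 8.1.2.3. Scheduled 19%. anti-dumping (Westmoor, 8.1): +19%; total 19% + 19% = 38%. → 38%.
Line B: goods vehicle → 8.2; petrol-engined → 8.2.3; g.v.w. 18 t → 8.2.3.3. Scheduled 12%. Fenwick agreement on 8.2: RVC ≥ 65% → 17% available; Fenwick agreement on 8.1.1.1: 8.2.3.3 not covered; preference 17% not lower than 12% → no reduction. → 12%.
Line C: goods vehicle → 8.2; diesel-engined → 8.2.4; g.v.w. 7 t → 8.2.4.1. Scheduled 33%. No special measure applies. → 33%.
Line D: goods vehicle → 8.2; diesel-engined → 8.2.4; g.v.w. 1.8 t → 8.2.4.2. Scheduled 11%. Fenwick agreement on 8.2: RVC ≥ 65% → 17% available; Fenwick agreement on 8.1.1.1: 8.2.4.2 not covered; preference 17% not lower than 11% → no reduction. → 11%.
Line E: crane lorry → 8.1; hybrid → 8.1.2; g.v.w. 3.2 t → 8.1.2.1. Scheduled 12%. Fenwick agreement on 8.2: 8.1.2.1 not covered; Fenwick agreement on 8.1.1.1: 8.1.2.1 not covered. → 12%.
Sum: 38% + 12% + 33% + 11% + 12% = 106%.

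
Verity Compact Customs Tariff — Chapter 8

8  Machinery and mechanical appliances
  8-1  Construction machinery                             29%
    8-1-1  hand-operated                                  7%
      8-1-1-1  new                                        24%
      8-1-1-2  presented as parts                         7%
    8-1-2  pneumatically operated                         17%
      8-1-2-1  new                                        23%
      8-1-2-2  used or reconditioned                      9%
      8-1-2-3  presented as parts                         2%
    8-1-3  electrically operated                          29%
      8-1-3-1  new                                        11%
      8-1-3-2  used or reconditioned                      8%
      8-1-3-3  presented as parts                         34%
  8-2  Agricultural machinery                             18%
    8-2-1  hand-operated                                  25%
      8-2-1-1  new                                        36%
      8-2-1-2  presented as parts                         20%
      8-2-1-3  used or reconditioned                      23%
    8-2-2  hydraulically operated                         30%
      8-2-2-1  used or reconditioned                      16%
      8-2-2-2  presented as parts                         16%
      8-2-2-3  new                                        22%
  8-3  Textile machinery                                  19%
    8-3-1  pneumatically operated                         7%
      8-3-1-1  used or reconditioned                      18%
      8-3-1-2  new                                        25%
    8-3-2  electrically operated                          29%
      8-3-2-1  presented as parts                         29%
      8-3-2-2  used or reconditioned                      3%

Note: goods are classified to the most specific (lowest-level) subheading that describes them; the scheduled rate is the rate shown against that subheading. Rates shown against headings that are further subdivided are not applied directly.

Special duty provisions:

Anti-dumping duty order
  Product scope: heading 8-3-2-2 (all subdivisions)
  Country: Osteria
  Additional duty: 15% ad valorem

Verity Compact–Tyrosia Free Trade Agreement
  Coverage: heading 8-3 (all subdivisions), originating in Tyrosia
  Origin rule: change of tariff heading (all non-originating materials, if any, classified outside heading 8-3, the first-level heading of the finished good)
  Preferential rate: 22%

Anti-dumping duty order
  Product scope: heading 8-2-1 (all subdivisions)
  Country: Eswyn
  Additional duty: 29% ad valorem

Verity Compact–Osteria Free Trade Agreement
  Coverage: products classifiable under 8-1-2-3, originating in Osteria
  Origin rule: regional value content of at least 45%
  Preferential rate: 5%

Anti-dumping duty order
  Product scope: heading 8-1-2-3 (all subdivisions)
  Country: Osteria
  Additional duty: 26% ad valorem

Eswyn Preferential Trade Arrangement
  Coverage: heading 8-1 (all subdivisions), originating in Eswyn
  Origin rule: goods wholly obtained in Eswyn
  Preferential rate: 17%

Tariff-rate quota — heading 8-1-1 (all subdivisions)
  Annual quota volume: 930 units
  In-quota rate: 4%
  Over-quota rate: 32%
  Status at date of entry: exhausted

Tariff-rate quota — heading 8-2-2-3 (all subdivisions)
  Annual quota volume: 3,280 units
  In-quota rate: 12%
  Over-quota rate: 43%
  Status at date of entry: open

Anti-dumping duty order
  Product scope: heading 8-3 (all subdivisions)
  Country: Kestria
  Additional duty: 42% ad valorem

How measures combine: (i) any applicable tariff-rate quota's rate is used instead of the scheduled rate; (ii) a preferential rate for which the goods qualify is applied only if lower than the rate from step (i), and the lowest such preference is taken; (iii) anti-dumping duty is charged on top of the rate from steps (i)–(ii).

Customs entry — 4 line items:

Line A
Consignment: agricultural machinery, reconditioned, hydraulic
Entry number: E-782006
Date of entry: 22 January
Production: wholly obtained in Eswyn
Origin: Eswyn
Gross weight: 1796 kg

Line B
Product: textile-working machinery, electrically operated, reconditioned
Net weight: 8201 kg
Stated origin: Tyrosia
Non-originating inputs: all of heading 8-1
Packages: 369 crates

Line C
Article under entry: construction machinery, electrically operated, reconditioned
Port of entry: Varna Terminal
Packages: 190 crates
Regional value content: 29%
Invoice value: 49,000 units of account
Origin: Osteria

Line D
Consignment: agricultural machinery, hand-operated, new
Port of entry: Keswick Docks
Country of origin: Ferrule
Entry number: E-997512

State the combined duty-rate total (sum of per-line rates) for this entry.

Line A: agricultural → 8-2; hydraulic → 8-2-2; reconditioned → 8-2-2-1. Scheduled 16%. Eswyn agreement on 8-1: 8-2-2-1 not covered. → 16%.
Line B: textile-working → 8-3; electrically operated → 8-3-2; reconditioned → 8-3-2-2. Scheduled 3%. Tyrosia agreement on 8-3: CTH met → 22% available; preference 22% not lower than 3% → no reduction. → 3%.
Line C: construction → 8-1; electrically operated → 8-1-3; reconditioned → 8-1-3-2. Scheduled 8%. Osteria agreement on 8-1-2-3: 8-1-3-2 not covered. → 8%.
Line D: agricultural → 8-2; hand-operated → 8-2-1; new → 8-2-1-1. Scheduled 36%. No special measure applies. → 36%.
Sum: 16% + 3% + 8% + 36% = 63%.

63%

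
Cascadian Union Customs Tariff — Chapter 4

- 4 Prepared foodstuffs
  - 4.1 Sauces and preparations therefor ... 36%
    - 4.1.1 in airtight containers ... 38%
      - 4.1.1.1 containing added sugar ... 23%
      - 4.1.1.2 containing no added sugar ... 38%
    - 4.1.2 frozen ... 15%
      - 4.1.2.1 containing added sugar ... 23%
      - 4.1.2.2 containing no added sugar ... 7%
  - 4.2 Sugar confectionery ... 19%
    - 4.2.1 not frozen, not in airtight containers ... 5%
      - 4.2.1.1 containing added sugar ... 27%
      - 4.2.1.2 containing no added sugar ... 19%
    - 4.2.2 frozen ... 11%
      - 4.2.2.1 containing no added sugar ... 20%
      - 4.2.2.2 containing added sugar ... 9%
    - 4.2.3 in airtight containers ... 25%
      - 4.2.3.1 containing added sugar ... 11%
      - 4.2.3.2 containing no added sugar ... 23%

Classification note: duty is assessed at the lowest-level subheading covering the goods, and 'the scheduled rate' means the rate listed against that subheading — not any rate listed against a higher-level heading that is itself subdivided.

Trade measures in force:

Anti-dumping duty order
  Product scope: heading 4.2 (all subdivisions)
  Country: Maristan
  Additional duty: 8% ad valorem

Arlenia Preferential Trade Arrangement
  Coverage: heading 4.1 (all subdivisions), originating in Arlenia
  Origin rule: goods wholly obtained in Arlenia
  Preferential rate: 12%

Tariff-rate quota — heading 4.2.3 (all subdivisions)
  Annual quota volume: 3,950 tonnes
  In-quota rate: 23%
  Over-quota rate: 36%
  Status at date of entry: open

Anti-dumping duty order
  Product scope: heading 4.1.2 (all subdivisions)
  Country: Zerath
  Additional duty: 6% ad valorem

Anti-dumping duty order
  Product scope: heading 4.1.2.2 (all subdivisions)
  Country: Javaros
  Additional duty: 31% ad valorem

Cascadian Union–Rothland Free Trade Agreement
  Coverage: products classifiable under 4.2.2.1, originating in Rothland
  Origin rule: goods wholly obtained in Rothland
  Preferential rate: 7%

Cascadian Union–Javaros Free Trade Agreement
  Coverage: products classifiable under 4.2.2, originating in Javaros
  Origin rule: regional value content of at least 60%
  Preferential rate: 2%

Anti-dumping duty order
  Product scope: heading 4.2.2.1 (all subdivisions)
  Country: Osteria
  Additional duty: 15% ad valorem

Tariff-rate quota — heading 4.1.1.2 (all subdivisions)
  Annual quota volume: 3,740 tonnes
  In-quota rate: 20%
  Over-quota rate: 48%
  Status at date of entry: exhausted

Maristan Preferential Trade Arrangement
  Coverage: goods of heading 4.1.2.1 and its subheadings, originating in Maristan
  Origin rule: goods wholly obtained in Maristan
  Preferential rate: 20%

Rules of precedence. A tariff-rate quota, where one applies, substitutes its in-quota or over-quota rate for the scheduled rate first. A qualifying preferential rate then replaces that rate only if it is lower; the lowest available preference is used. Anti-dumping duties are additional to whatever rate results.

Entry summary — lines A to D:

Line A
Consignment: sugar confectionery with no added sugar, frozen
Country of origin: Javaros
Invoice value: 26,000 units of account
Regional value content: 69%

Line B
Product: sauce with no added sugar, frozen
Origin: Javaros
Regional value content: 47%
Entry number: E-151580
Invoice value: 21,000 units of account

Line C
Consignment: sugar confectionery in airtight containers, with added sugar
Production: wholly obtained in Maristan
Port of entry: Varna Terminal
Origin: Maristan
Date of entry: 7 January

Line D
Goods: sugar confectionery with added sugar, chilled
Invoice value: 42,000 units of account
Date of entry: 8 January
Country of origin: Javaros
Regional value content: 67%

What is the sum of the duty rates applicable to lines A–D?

Line A: sugar confectionery → 4.2; frozen → 4.2.2; with no added sugar → 4.2.2.1. Scheduled 20%. Javaros agreement on 4.2.2: RVC ≥ 60% → 2% available; preferential 2%. → 2%.
Line B: sauce → 4.1; frozen → 4.1.2; with no added sugar → 4.1.2.2. Scheduled 7%. Javaros agreement on 4.2.2: 4.1.2.2 not covered; anti-dumping (Javaros, 4.1.2.2): +31%; total 7% + 31% = 38%. → 38%.
Line C: sugar confectionery → 4.2; in airtight containers → 4.2.3; with added sugar → 4.2.3.1. Scheduled 11%. quota on 4.2.3 open → in-quota 23%; Maristan agreement on 4.1.2.1: 4.2.3.1 not covered; anti-dumping (Maristan, 4.2): +8%; total 23% + 8% = 31%. → 31%.
Line D: sugar confectionery → 4.2; chilled → 4.2.1; with added sugar → 4.2.1.1. Scheduled 27%. Javaros agreement on 4.2.2: 4.2.1.1 not covered. → 27%.
Sum: 2% + 38% + 31% + 27% = 98%.

98%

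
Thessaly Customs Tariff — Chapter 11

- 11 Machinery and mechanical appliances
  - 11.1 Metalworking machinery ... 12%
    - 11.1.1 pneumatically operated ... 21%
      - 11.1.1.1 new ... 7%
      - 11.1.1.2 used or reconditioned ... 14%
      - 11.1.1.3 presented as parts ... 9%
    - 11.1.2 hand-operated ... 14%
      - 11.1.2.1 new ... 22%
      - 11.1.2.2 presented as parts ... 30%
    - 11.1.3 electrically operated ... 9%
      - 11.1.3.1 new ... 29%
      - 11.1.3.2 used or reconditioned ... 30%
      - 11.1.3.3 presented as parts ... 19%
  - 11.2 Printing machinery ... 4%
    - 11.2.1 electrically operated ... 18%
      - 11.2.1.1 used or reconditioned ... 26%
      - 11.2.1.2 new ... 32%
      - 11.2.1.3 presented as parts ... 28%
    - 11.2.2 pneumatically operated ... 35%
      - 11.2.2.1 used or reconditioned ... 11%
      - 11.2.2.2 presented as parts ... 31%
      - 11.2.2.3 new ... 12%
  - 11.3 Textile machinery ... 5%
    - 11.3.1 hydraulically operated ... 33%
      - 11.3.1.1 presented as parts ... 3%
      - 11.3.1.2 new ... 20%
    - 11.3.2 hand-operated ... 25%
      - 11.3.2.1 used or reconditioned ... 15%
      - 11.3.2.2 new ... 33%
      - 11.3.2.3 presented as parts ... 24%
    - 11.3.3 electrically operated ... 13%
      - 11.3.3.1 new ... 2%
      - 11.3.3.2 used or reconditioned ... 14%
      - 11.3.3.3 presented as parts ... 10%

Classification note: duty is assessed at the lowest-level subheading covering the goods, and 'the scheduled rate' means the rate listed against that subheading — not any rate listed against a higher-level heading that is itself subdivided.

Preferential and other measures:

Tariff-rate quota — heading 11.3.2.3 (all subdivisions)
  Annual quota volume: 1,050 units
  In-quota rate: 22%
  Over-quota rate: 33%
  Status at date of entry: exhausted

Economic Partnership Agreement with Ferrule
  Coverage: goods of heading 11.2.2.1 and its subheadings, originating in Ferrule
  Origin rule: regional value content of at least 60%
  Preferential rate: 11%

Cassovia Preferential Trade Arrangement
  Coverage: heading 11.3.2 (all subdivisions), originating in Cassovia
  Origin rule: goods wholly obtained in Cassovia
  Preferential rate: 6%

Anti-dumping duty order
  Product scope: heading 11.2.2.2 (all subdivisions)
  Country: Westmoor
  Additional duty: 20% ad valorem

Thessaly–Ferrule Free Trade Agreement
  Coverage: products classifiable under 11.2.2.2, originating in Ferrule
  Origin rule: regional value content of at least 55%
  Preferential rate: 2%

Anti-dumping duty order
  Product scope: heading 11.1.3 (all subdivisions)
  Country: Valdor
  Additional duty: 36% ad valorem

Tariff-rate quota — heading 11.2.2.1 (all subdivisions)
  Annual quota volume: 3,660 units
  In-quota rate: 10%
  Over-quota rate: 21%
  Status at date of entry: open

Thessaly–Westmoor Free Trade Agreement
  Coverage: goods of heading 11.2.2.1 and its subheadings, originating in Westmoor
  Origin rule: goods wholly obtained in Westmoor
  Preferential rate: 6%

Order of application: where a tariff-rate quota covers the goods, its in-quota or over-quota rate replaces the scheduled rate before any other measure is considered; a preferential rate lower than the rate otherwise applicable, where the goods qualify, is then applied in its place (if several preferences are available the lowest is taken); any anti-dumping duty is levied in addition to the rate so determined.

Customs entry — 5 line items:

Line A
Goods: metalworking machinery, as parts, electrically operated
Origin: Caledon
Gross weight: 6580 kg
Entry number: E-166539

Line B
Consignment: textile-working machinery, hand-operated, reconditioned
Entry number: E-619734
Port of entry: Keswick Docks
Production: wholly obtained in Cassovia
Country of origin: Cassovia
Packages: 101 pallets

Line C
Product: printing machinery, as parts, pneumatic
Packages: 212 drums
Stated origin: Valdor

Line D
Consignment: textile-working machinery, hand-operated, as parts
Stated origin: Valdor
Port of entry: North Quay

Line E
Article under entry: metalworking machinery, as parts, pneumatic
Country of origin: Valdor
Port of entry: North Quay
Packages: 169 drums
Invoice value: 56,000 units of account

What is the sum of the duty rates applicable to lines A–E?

98%

Line A: metalworking → 11.1; electrically operated → 11.1.3; as parts → 11.1.3.3. Scheduled 19%. No special measure applies. → 19%.
Line B: textile-working → 11.3; hand-operated → 11.3.2; reconditioned → 11.3.2.1. Scheduled 15%. Cassovia agreement on 11.3.2: wholly obtained → 6% available; preferential 6%. → 6%.
Line C: printing → 11.2; pneumatic → 11.2.2; as parts → 11.2.2.2. Scheduled 31%. No special measure applies. → 31%.
Line D: textile-working → 11.3; hand-operated → 11.3.2; as parts → 11.3.2.3. Scheduled 24%. quota on 11.3.2.3 exhausted → over-quota 33%. → 33%.
Line E: metalworking → 11.1; pneumatic → 11.1.1; as parts → 11.1.1.3. Scheduled 9%. No special measure applies. → 9%.
Sum: 19% + 6% + 31% + 33% + 9% = 98%.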